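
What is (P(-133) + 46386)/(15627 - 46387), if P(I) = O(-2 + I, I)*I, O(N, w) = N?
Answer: -64341/30760 ≈ -2.0917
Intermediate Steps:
P(I) = I*(-2 + I) (P(I) = (-2 + I)*I = I*(-2 + I))
(P(-133) + 46386)/(15627 - 46387) = (-133*(-2 - 133) + 46386)/(15627 - 46387) = (-133*(-135) + 46386)/(-30760) = (17955 + 46386)*(-1/30760) = 64341*(-1/30760) = -64341/30760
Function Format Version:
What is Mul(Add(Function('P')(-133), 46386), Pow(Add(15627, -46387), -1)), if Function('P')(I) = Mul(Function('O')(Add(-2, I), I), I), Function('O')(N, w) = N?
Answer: Rational(-64341, 30760) ≈ -2.0917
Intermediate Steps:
Function('P')(I) = Mul(I, Add(-2, I)) (Function('P')(I) = Mul(Add(-2, I), I) = Mul(I, Add(-2, I)))
Mul(Add(Function('P')(-133), 46386), Pow(Add(15627, -46387), -1)) = Mul(Add(Mul(-133, Add(-2, -133)), 46386), Pow(Add(15627, -46387), -1)) = Mul(Add(Mul(-133, -135), 46386), Pow(-30760, -1)) = Mul(Add(17955, 46386), Rational(-1, 30760)) = Mul(64341, Rational(-1, 30760)) = Rational(-64341, 30760)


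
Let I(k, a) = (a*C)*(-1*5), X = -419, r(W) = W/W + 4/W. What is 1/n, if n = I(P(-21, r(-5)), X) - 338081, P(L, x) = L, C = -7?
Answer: -1/352746 ≈ -2.8349e-6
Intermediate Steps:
r(W) = 1 + 4/W
I(k, a) = 35*a (I(k, a) = (a*(-7))*(-1*5) = -7*a*(-5) = 35*a)
n = -352746 (n = 35*(-419) - 338081 = -14665 - 338081 = -352746)
1/n = 1/(-352746) = -1/352746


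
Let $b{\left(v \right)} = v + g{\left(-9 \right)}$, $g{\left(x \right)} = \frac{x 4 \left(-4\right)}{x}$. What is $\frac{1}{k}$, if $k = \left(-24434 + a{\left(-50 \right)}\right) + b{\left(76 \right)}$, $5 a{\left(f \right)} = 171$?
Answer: $- \frac{5}{121699} \approx -4.1085 \cdot 10^{-5}$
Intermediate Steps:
$a{\left(f \right)} = \frac{171}{5}$ ($a{\left(f \right)} = \frac{1}{5} \cdot 171 = \frac{171}{5}$)
$g{\left(x \right)} = -16$ ($g{\left(x \right)} = \frac{4 x \left(-4\right)}{x} = \frac{\left(-16\right) x}{x} = -16$)
$b{\left(v \right)} = -16 + v$ ($b{\left(v \right)} = v - 16 = -16 + v$)
$k = - \frac{121699}{5}$ ($k = \left(-24434 + \frac{171}{5}\right) + \left(-16 + 76\right) = - \frac{121999}{5} + 60 = - \frac{121699}{5} \approx -24340.0$)
$\frac{1}{k} = \frac{1}{- \frac{121699}{5}} = - \frac{5}{121699}$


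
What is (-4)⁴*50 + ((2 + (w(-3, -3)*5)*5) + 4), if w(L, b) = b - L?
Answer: 12806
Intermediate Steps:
(-4)⁴*50 + ((2 + (w(-3, -3)*5)*5) + 4) = (-4)⁴*50 + ((2 + ((-3 - 1*(-3))*5)*5) + 4) = 256*50 + ((2 + ((-3 + 3)*5)*5) + 4) = 12800 + ((2 + (0*5)*5) + 4) = 12800 + ((2 + 0*5) + 4) = 12800 + ((2 + 0) + 4) = 12800 + (2 + 4) = 12800 + 6 = 12806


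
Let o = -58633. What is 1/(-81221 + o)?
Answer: -1/139854 ≈ -7.1503e-6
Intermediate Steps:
1/(-81221 + o) = 1/(-81221 - 58633) = 1/(-139854) = -1/139854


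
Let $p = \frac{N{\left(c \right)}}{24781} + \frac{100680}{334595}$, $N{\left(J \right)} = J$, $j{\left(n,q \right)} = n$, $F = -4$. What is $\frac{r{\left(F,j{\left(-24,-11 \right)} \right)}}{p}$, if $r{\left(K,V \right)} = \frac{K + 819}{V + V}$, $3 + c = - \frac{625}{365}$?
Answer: $- \frac{98661732871805}{1747356750336} \approx -56.463$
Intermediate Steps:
$c = - \frac{344}{73}$ ($c = -3 - \frac{625}{365} = -3 - \frac{125}{73} = - \frac{344}{73} \approx -4.7123$)
$r{\left(K,V \right)} = \frac{819 + K}{2 V}$
$p = \frac{36403265632}{121057340947}$ ($p = - \frac{344}{73 \cdot 24781} + \frac{100680}{334595} = \left(- \frac{344}{73}\right) \frac{1}{24781} + 100680 \cdot \frac{1}{334595} = - \frac{344}{1809013} + \frac{20136}{66919} = \frac{36403265632}{121057340947} \approx 0.30071$)
$\frac{r{\left(F,j{\left(-24,-11 \right)} \right)}}{p} = \frac{\frac{1}{2} \frac{1}{-24} \left(819 - 4\right)}{\frac{36403265632}{121057340947}} = \frac{1}{2} \left(- \frac{1}{24}\right) 815 \cdot \frac{121057340947}{36403265632} = \left(- \frac{815}{48}\right) \frac{121057340947}{36403265632} = - \frac{98661732871805}{1747356750336}$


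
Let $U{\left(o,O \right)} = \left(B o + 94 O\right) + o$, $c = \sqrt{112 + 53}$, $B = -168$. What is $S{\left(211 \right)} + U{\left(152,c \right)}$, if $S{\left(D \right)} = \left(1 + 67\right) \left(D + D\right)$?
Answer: $3312 + 94 \sqrt{165} \approx 4519.5$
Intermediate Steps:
$c = \sqrt{165} \approx 12.845$
$U{\left(o,O \right)} = - 167 o + 94 O$ ($U{\left(o,O \right)} = \left(- 168 o + 94 O\right) + o = - 167 o + 94 O$)
$S{\left(D \right)} = 136 D$ ($S{\left(D \right)} = 68 \cdot 2 D = 136 D$)
$S{\left(211 \right)} + U{\left(152,c \right)} = 136 \cdot 211 + \left(\left(-167\right) 152 + 94 \sqrt{165}\right) = 28696 - \left(25384 - 94 \sqrt{165}\right) = 3312 + 94 \sqrt{165}$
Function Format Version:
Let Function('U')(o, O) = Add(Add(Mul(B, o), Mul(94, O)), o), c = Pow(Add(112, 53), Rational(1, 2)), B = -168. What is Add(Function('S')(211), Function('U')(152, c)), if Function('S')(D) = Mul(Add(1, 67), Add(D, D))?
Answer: Add(3312, Mul(94, Pow(165, Rational(1, 2)))) ≈ 4519.5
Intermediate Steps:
c = Pow(165, Rational(1, 2)) ≈ 12.845
Function('U')(o, O) = Add(Mul(-167, o), Mul(94, O)) (Function('U')(o, O) = Add(Add(Mul(-168, o), Mul(94, O)), o) = Add(Mul(-167, o), Mul(94, O)))
Function('S')(D) = Mul(136, D) (Function('S')(D) = Mul(68, Mul(2, D)) = Mul(136, D))
Add(Function('S')(211), Function('U')(152, c)) = Add(Mul(136, 211), Add(Mul(-167, 152), Mul(94, Pow(165, Rational(1, 2))))) = Add(28696, Add(-25384, Mul(94, Pow(165, Rational(1, 2))))) = Add(3312, Mul(94, Pow(165, Rational(1, 2))))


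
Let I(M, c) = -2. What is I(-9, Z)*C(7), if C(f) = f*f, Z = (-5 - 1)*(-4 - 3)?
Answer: -98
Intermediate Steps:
Z = 42 (Z = -6*(-7) = 42)
C(f) = f²
I(-9, Z)*C(7) = -2*7² = -2*49 = -98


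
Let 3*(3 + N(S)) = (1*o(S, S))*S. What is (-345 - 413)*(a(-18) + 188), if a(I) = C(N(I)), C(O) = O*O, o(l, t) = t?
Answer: -8499454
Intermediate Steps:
N(S) = -3 + S**2/3 (N(S) = -3 + ((1*S)*S)/3 = -3 + (S*S)/3 = -3 + S**2/3)
C(O) = O**2
a(I) = (-3 + I**2/3)**2
(-345 - 413)*(a(-18) + 188) = (-345 - 413)*((-9 + (-18)**2)**2/9 + 188) = -758*((-9 + 324)**2/9 + 188) = -758*((1/9)*315**2 + 188) = -758*((1/9)*99225 + 188) = -758*(11025 + 188) = -758*11213 = -8499454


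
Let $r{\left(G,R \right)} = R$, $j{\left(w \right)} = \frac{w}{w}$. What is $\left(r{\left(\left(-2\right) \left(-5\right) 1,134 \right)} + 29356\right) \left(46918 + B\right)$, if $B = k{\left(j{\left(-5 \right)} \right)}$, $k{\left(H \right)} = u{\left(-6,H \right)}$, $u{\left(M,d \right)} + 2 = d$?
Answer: $1383582330$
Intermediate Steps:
$j{\left(w \right)} = 1$
$u{\left(M,d \right)} = -2 + d$
$k{\left(H \right)} = -2 + H$
$B = -1$ ($B = -2 + 1 = -1$)
$\left(r{\left(\left(-2\right) \left(-5\right) 1,134 \right)} + 29356\right) \left(46918 + B\right) = \left(134 + 29356\right) \left(46918 - 1\right) = 29490 \cdot 46917 = 1383582330$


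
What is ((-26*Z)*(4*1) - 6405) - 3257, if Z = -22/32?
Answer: -19181/2 ≈ -9590.5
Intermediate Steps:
Z = -11/16 (Z = -22*1/32 = -11/16 ≈ -0.68750)
((-26*Z)*(4*1) - 6405) - 3257 = ((-26*(-11/16))*(4*1) - 6405) - 3257 = ((143/8)*4 - 6405) - 3257 = (143/2 - 6405) - 3257 = -12667/2 - 3257 = -19181/2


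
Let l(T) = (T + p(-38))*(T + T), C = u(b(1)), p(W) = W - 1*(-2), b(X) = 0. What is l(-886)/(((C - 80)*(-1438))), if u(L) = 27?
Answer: 816892/38107 ≈ 21.437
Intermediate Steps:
p(W) = 2 + W (p(W) = W + 2 = 2 + W)
C = 27
l(T) = 2*T*(-36 + T) (l(T) = (T + (2 - 38))*(T + T) = (T - 36)*(2*T) = (-36 + T)*(2*T) = 2*T*(-36 + T))
l(-886)/(((C - 80)*(-1438))) = (2*(-886)*(-36 - 886))/(((27 - 80)*(-1438))) = (2*(-886)*(-922))/((-53*(-1438))) = 1633784/76214 = 1633784*(1/76214) = 816892/38107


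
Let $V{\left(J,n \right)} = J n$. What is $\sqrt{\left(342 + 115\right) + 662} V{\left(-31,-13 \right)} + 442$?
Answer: $442 + 403 \sqrt{1119} \approx 13923.0$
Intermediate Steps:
$\sqrt{\left(342 + 115\right) + 662} V{\left(-31,-13 \right)} + 442 = \sqrt{\left(342 + 115\right) + 662} \left(\left(-31\right) \left(-13\right)\right) + 442 = \sqrt{457 + 662} \cdot 403 + 442 = \sqrt{1119} \cdot 403 + 442 = 403 \sqrt{1119} + 442 = 442 + 403 \sqrt{1119}$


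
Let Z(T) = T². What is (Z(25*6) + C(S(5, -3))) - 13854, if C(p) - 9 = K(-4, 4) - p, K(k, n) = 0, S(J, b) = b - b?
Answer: 8655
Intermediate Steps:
S(J, b) = 0
C(p) = 9 - p (C(p) = 9 + (0 - p) = 9 - p)
(Z(25*6) + C(S(5, -3))) - 13854 = ((25*6)² + (9 - 1*0)) - 13854 = (150² + (9 + 0)) - 13854 = (22500 + 9) - 13854 = 22509 - 13854 = 8655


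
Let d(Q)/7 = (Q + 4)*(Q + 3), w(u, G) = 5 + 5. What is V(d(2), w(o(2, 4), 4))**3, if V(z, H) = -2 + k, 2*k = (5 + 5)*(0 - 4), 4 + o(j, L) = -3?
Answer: -10648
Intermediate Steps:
o(j, L) = -7 (o(j, L) = -4 - 3 = -7)
w(u, G) = 10
k = -20 (k = ((5 + 5)*(0 - 4))/2 = (10*(-4))/2 = (1/2)*(-40) = -20)
d(Q) = 7*(3 + Q)*(4 + Q) (d(Q) = 7*((Q + 4)*(Q + 3)) = 7*((4 + Q)*(3 + Q)) = 7*((3 + Q)*(4 + Q)) = 7*(3 + Q)*(4 + Q))
V(z, H) = -22 (V(z, H) = -2 - 20 = -22)
V(d(2), w(o(2, 4), 4))**3 = (-22)**3 = -10648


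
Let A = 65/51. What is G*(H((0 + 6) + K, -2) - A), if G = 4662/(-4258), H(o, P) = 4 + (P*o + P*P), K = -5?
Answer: -187257/36193 ≈ -5.1738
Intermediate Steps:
H(o, P) = 4 + P² + P*o (H(o, P) = 4 + (P*o + P²) = 4 + (P² + P*o) = 4 + P² + P*o)
G = -2331/2129 (G = 4662*(-1/4258) = -2331/2129 ≈ -1.0949)
A = 65/51 (A = 65*(1/51) = 65/51 ≈ 1.2745)
G*(H((0 + 6) + K, -2) - A) = -2331*((4 + (-2)² - 2*((0 + 6) - 5)) - 1*65/51)/2129 = -2331*((4 + 4 - 2*(6 - 5)) - 65/51)/2129 = -2331*((4 + 4 - 2*1) - 65/51)/2129 = -2331*((4 + 4 - 2) - 65/51)/2129 = -2331*(6 - 65/51)/2129 = -2331/2129*241/51 = -187257/36193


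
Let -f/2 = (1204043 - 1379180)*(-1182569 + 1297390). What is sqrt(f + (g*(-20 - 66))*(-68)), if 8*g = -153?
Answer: sqrt(40218699111) ≈ 2.0055e+5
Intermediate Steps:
g = -153/8 (g = (1/8)*(-153) = -153/8 ≈ -19.125)
f = 40218810954 (f = -2*(1204043 - 1379180)*(-1182569 + 1297390) = -(-350274)*114821 = -2*(-20109405477) = 40218810954)
sqrt(f + (g*(-20 - 66))*(-68)) = sqrt(40218810954 - 153*(-20 - 66)/8*(-68)) = sqrt(40218810954 - 153/8*(-86)*(-68)) = sqrt(40218810954 + (6579/4)*(-68)) = sqrt(40218810954 - 111843) = sqrt(40218699111)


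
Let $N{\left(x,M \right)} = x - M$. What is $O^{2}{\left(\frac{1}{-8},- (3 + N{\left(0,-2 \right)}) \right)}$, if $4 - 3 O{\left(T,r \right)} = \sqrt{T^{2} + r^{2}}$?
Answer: $\frac{\left(32 - \sqrt{1601}\right)^{2}}{576} \approx 0.11146$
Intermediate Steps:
$O{\left(T,r \right)} = \frac{4}{3} - \frac{\sqrt{T^{2} + r^{2}}}{3}$
$O^{2}{\left(\frac{1}{-8},- (3 + N{\left(0,-2 \right)}) \right)} = \left(\frac{4}{3} - \frac{\sqrt{\left(\frac{1}{-8}\right)^{2} + \left(- (3 + \left(0 - -2\right))\right)^{2}}}{3}\right)^{2} = \left(\frac{4}{3} - \frac{\sqrt{\left(- \frac{1}{8}\right)^{2} + \left(- (3 + \left(0 + 2\right))\right)^{2}}}{3}\right)^{2} = \left(\frac{4}{3} - \frac{\sqrt{\frac{1}{64} + \left(- (3 + 2)\right)^{2}}}{3}\right)^{2} = \left(\frac{4}{3} - \frac{\sqrt{\frac{1}{64} + \left(\left(-1\right) 5\right)^{2}}}{3}\right)^{2} = \left(\frac{4}{3} - \frac{\sqrt{\frac{1}{64} + \left(-5\right)^{2}}}{3}\right)^{2} = \left(\frac{4}{3} - \frac{\sqrt{\frac{1}{64} + 25}}{3}\right)^{2} = \left(\frac{4}{3} - \frac{\sqrt{\frac{1601}{64}}}{3}\right)^{2} = \left(\frac{4}{3} - \frac{\frac{1}{8} \sqrt{1601}}{3}\right)^{2} = \left(\frac{4}{3} - \frac{\sqrt{1601}}{24}\right)^{2}$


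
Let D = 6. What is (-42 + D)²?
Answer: 1296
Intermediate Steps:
(-42 + D)² = (-42 + 6)² = (-36)² = 1296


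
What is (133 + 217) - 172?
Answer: 178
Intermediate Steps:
(133 + 217) - 172 = 350 - 172 = 178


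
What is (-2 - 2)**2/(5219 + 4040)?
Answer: 16/9259 ≈ 0.0017280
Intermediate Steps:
(-2 - 2)**2/(5219 + 4040) = (-4)**2/9259 = (1/9259)*16 = 16/9259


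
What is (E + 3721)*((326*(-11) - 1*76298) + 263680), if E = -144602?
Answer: -25893364276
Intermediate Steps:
(E + 3721)*((326*(-11) - 1*76298) + 263680) = (-144602 + 3721)*((326*(-11) - 1*76298) + 263680) = -140881*((-3586 - 76298) + 263680) = -140881*(-79884 + 263680) = -140881*183796 = -25893364276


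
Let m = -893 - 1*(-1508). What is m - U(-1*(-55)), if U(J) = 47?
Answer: 568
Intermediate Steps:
m = 615 (m = -893 + 1508 = 615)
m - U(-1*(-55)) = 615 - 1*47 = 615 - 47 = 568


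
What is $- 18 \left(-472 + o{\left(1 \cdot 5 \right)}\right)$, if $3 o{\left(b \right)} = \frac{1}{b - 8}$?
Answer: $8498$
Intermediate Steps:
$o{\left(b \right)} = \frac{1}{3 \left(-8 + b\right)}$ ($o{\left(b \right)} = \frac{1}{3 \left(b - 8\right)} = \frac{1}{3 \left(-8 + b\right)}$)
$- 18 \left(-472 + o{\left(1 \cdot 5 \right)}\right) = - 18 \left(-472 + \frac{1}{3 \left(-8 + 1 \cdot 5\right)}\right) = - 18 \left(-472 + \frac{1}{3 \left(-8 + 5\right)}\right) = - 18 \left(-472 + \frac{1}{3 \left(-3\right)}\right) = - 18 \left(-472 + \frac{1}{3} \left(- \frac{1}{3}\right)\right) = - 18 \left(-472 - \frac{1}{9}\right) = \left(-18\right) \left(- \frac{4249}{9}\right) = 8498$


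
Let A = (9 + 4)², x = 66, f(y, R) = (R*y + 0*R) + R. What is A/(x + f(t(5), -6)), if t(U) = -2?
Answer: 169/72 ≈ 2.3472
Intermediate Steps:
f(y, R) = R + R*y (f(y, R) = (R*y + 0) + R = R*y + R = R + R*y)
A = 169 (A = 13² = 169)
A/(x + f(t(5), -6)) = 169/(66 - 6*(1 - 2)) = 169/(66 - 6*(-1)) = 169/(66 + 6) = 169/72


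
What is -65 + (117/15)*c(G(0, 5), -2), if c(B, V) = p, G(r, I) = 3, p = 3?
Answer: -208/5 ≈ -41.600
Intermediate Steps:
c(B, V) = 3
-65 + (117/15)*c(G(0, 5), -2) = -65 + (117/15)*3 = -65 + (117*(1/15))*3 = -65 + (39/5)*3 = -65 + 117/5 = -208/5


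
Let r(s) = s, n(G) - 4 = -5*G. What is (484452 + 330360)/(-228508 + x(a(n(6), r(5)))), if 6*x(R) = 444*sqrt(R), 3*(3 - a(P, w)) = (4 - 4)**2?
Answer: -46547765124/13053972409 - 15074022*sqrt(3)/13053972409 ≈ -3.5678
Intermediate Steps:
n(G) = 4 - 5*G
a(P, w) = 3 (a(P, w) = 3 - (4 - 4)**2/3 = 3 - 1/3*0**2 = 3 - 1/3*0 = 3 + 0 = 3)
x(R) = 74*sqrt(R) (x(R) = (444*sqrt(R))/6 = 74*sqrt(R))
(484452 + 330360)/(-228508 + x(a(n(6), r(5)))) = (484452 + 330360)/(-228508 + 74*sqrt(3)) = 814812/(-228508 + 74*sqrt(3))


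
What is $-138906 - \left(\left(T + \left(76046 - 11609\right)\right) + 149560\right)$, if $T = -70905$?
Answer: $-281998$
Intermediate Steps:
$-138906 - \left(\left(T + \left(76046 - 11609\right)\right) + 149560\right) = -138906 - \left(\left(-70905 + \left(76046 - 11609\right)\right) + 149560\right) = -138906 - \left(\left(-70905 + 64437\right) + 149560\right) = -138906 - \left(-6468 + 149560\right) = -138906 - 143092 = -281998$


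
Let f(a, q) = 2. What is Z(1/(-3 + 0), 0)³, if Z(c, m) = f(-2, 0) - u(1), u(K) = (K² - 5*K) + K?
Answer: 125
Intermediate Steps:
u(K) = K² - 4*K
Z(c, m) = 5 (Z(c, m) = 2 - (-4 + 1) = 2 - (-3) = 2 - 1*(-3) = 2 + 3 = 5)
Z(1/(-3 + 0), 0)³ = 5³ = 125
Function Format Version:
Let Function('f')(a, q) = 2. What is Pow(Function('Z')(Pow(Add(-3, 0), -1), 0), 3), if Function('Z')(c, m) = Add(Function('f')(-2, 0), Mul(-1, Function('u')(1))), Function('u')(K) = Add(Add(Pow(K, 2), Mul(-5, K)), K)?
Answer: 125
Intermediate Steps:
Function('u')(K) = Add(Pow(K, 2), Mul(-4, K))
Function('Z')(c, m) = 5 (Function('Z')(c, m) = Add(2, Mul(-1, Mul(1, Add(-4, 1)))) = Add(2, Mul(-1, Mul(1, -3))) = Add(2, Mul(-1, -3)) = Add(2, 3) = 5)
Pow(Function('Z')(Pow(Add(-3, 0), -1), 0), 3) = Pow(5, 3) = 125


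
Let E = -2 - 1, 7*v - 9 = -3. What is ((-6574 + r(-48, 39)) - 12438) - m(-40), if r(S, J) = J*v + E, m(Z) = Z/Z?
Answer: -132878/7 ≈ -18983.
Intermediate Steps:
v = 6/7 (v = 9/7 + (1/7)*(-3) = 9/7 - 3/7 = 6/7 ≈ 0.85714)
E = -3
m(Z) = 1
r(S, J) = -3 + 6*J/7 (r(S, J) = J*(6/7) - 3 = 6*J/7 - 3 = -3 + 6*J/7)
((-6574 + r(-48, 39)) - 12438) - m(-40) = ((-6574 + (-3 + (6/7)*39)) - 12438) - 1*1 = ((-6574 + (-3 + 234/7)) - 12438) - 1 = ((-6574 + 213/7) - 12438) - 1 = (-45805/7 - 12438) - 1 = -132871/7 - 1 = -132878/7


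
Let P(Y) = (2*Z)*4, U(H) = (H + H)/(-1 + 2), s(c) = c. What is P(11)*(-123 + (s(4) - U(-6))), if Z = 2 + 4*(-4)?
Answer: 11984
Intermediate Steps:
Z = -14 (Z = 2 - 16 = -14)
U(H) = 2*H (U(H) = (2*H)/1 = (2*H)*1 = 2*H)
P(Y) = -112 (P(Y) = (2*(-14))*4 = -28*4 = -112)
P(11)*(-123 + (s(4) - U(-6))) = -112*(-123 + (4 - 2*(-6))) = -112*(-123 + (4 - 1*(-12))) = -112*(-123 + (4 + 12)) = -112*(-123 + 16) = -112*(-107) = 11984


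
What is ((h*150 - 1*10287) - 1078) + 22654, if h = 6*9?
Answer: 19389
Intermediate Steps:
h = 54
((h*150 - 1*10287) - 1078) + 22654 = ((54*150 - 1*10287) - 1078) + 22654 = ((8100 - 10287) - 1078) + 22654 = (-2187 - 1078) + 22654 = -3265 + 22654 = 19389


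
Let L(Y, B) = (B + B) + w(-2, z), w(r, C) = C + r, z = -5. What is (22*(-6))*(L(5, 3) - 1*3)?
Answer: 528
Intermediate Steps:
L(Y, B) = -7 + 2*B (L(Y, B) = (B + B) + (-5 - 2) = 2*B - 7 = -7 + 2*B)
(22*(-6))*(L(5, 3) - 1*3) = (22*(-6))*((-7 + 2*3) - 1*3) = -132*((-7 + 6) - 3) = -132*(-1 - 3) = -132*(-4) = 528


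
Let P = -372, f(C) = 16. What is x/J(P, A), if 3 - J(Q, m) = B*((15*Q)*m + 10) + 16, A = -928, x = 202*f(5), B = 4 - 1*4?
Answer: -3232/13 ≈ -248.62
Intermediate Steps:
B = 0 (B = 4 - 4 = 0)
x = 3232 (x = 202*16 = 3232)
J(Q, m) = -13 (J(Q, m) = 3 - (0*((15*Q)*m + 10) + 16) = 3 - (0*(15*Q*m + 10) + 16) = 3 - (0*(10 + 15*Q*m) + 16) = 3 - (0 + 16) = 3 - 1*16 = 3 - 16 = -13)
x/J(P, A) = 3232/(-13) = 3232*(-1/13) = -3232/13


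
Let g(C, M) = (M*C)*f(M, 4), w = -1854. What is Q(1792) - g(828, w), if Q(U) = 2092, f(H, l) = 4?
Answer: 6142540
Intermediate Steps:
g(C, M) = 4*C*M (g(C, M) = (M*C)*4 = (C*M)*4 = 4*C*M)
Q(1792) - g(828, w) = 2092 - 4*828*(-1854) = 2092 - 1*(-6140448) = 2092 + 6140448 = 6142540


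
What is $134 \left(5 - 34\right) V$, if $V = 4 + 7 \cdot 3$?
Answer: $-97150$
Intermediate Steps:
$V = 25$ ($V = 4 + 21 = 25$)
$134 \left(5 - 34\right) V = 134 \left(5 - 34\right) 25 = 134 \left(-29\right) 25 = \left(-3886\right) 25 = -97150$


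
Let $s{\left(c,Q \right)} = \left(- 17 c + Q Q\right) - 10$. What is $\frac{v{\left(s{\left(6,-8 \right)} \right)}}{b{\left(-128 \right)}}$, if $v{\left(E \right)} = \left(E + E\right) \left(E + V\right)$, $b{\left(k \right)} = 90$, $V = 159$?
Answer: $- \frac{592}{5} \approx -118.4$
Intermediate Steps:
$s{\left(c,Q \right)} = -10 + Q^{2} - 17 c$ ($s{\left(c,Q \right)} = \left(- 17 c + Q^{2}\right) - 10 = \left(Q^{2} - 17 c\right) - 10 = -10 + Q^{2} - 17 c$)
$v{\left(E \right)} = 2 E \left(159 + E\right)$ ($v{\left(E \right)} = \left(E + E\right) \left(E + 159\right) = 2 E \left(159 + E\right)$)
$\frac{v{\left(s{\left(6,-8 \right)} \right)}}{b{\left(-128 \right)}} = \frac{2 \left(-10 + \left(-8\right)^{2} - 102\right) \left(159 - \left(112 - 64\right)\right)}{90} = 2 \left(-10 + 64 - 102\right) \left(159 - 48\right) \frac{1}{90} = 2 \left(-48\right) \left(159 - 48\right) \frac{1}{90} = 2 \left(-48\right) 111 \cdot \frac{1}{90} = \left(-10656\right) \frac{1}{90} = - \frac{592}{5}$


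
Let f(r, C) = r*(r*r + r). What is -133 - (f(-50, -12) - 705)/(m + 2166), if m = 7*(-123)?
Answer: -10072/261 ≈ -38.590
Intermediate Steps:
f(r, C) = r*(r + r**2) (f(r, C) = r*(r**2 + r) = r*(r + r**2))
m = -861
-133 - (f(-50, -12) - 705)/(m + 2166) = -133 - ((-50)**2*(1 - 50) - 705)/(-861 + 2166) = -133 - (2500*(-49) - 705)/1305 = -133 - (-122500 - 705)/1305 = -133 - (-123205)/1305 = -133 - 1*(-24641/261) = -133 + 24641/261 = -10072/261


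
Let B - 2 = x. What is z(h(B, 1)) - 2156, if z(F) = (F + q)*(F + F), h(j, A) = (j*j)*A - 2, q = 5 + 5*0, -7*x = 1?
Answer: -5131684/2401 ≈ -2137.3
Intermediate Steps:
x = -⅐ (x = -⅐*1 = -⅐ ≈ -0.14286)
B = 13/7 (B = 2 - ⅐ = 13/7 ≈ 1.8571)
q = 5 (q = 5 + 0 = 5)
h(j, A) = -2 + A*j² (h(j, A) = j²*A - 2 = A*j² - 2 = -2 + A*j²)
z(F) = 2*F*(5 + F) (z(F) = (F + 5)*(F + F) = (5 + F)*(2*F) = 2*F*(5 + F))
z(h(B, 1)) - 2156 = 2*(-2 + 1*(13/7)²)*(5 + (-2 + 1*(13/7)²)) - 2156 = 2*(-2 + 1*(169/49))*(5 + (-2 + 1*(169/49))) - 2156 = 2*(-2 + 169/49)*(5 + (-2 + 169/49)) - 2156 = 2*(71/49)*(5 + 71/49) - 2156 = 2*(71/49)*(316/49) - 2156 = 44872/2401 - 2156 = -5131684/2401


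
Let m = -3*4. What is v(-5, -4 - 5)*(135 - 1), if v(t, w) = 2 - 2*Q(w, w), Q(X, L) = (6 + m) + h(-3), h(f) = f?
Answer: 2680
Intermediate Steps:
m = -12
Q(X, L) = -9 (Q(X, L) = (6 - 12) - 3 = -6 - 3 = -9)
v(t, w) = 20 (v(t, w) = 2 - 2*(-9) = 2 + 18 = 20)
v(-5, -4 - 5)*(135 - 1) = 20*(135 - 1) = 20*134 = 2680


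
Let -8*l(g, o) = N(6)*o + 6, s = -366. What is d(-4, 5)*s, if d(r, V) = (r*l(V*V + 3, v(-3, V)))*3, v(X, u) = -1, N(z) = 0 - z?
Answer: -6588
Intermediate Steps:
N(z) = -z
l(g, o) = -¾ + 3*o/4 (l(g, o) = -((-1*6)*o + 6)/8 = -(-6*o + 6)/8 = -(6 - 6*o)/8 = -¾ + 3*o/4)
d(r, V) = -9*r/2 (d(r, V) = (r*(-¾ + (¾)*(-1)))*3 = (r*(-¾ - ¾))*3 = (r*(-3/2))*3 = -3*r/2*3 = -9*r/2)
d(-4, 5)*s = -9/2*(-4)*(-366) = 18*(-366) = -6588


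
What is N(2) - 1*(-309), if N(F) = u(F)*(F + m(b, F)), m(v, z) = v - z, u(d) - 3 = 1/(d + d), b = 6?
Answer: 657/2 ≈ 328.50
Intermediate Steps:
u(d) = 3 + 1/(2*d) (u(d) = 3 + 1/(d + d) = 3 + 1/(2*d))
N(F) = 18 + 3/F (N(F) = (3 + 1/(2*F))*(F + (6 - F)) = (3 + 1/(2*F))*6 = 18 + 3/F)
N(2) - 1*(-309) = (18 + 3/2) - 1*(-309) = (18 + 3*(½)) + 309 = (18 + 3/2) + 309 = 39/2 + 309 = 657/2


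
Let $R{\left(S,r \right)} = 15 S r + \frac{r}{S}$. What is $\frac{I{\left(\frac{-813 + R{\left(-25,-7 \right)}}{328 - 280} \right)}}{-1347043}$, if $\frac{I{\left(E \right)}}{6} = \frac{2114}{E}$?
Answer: $- \frac{15220800}{61030477201} \approx -0.0002494$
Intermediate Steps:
$R{\left(S,r \right)} = \frac{r}{S} + 15 S r$ ($R{\left(S,r \right)} = 15 S r + \frac{r}{S} = \frac{r}{S} + 15 S r$)
$I{\left(E \right)} = \frac{12684}{E}$ ($I{\left(E \right)} = 6 \frac{2114}{E} = \frac{12684}{E}$)
$\frac{I{\left(\frac{-813 + R{\left(-25,-7 \right)}}{328 - 280} \right)}}{-1347043} = \frac{12684 \frac{1}{\left(-813 + \left(- \frac{7}{-25} + 15 \left(-25\right) \left(-7\right)\right)\right) \frac{1}{328 - 280}}}{-1347043} = \frac{12684}{\left(-813 + \left(\left(-7\right) \left(- \frac{1}{25}\right) + 2625\right)\right) \frac{1}{48}} \left(- \frac{1}{1347043}\right) = \frac{12684}{\left(-813 + \left(\frac{7}{25} + 2625\right)\right) \frac{1}{48}} \left(- \frac{1}{1347043}\right) = \frac{12684}{\left(-813 + \frac{65632}{25}\right) \frac{1}{48}} \left(- \frac{1}{1347043}\right) = \frac{12684}{\frac{45307}{25} \cdot \frac{1}{48}} \left(- \frac{1}{1347043}\right) = \frac{12684}{\frac{45307}{1200}} \left(- \frac{1}{1347043}\right) = 12684 \cdot \frac{1200}{45307} \left(- \frac{1}{1347043}\right) = \frac{15220800}{45307} \left(- \frac{1}{1347043}\right) = - \frac{15220800}{61030477201}$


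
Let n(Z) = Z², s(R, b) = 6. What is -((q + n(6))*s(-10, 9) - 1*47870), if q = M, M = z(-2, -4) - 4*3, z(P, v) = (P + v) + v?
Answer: 47786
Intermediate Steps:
z(P, v) = P + 2*v
M = -22 (M = (-2 + 2*(-4)) - 4*3 = (-2 - 8) - 12 = -10 - 12 = -22)
q = -22
-((q + n(6))*s(-10, 9) - 1*47870) = -((-22 + 6²)*6 - 1*47870) = -((-22 + 36)*6 - 47870) = -(14*6 - 47870) = -(84 - 47870) = -1*(-47786) = 47786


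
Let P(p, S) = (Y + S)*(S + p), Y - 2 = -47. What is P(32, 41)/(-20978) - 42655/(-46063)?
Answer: 454133493/483154807 ≈ 0.93993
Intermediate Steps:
Y = -45 (Y = 2 - 47 = -45)
P(p, S) = (-45 + S)*(S + p)
P(32, 41)/(-20978) - 42655/(-46063) = (41² - 45*41 - 45*32 + 41*32)/(-20978) - 42655/(-46063) = (1681 - 1845 - 1440 + 1312)*(-1/20978) - 42655*(-1/46063) = -292*(-1/20978) + 42655/46063 = 146/10489 + 42655/46063 = 454133493/483154807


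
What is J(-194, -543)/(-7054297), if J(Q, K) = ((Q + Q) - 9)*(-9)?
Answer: -3573/7054297 ≈ -0.00050650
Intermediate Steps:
J(Q, K) = 81 - 18*Q (J(Q, K) = (2*Q - 9)*(-9) = (-9 + 2*Q)*(-9) = 81 - 18*Q)
J(-194, -543)/(-7054297) = (81 - 18*(-194))/(-7054297) = (81 + 3492)*(-1/7054297) = 3573*(-1/7054297) = -3573/7054297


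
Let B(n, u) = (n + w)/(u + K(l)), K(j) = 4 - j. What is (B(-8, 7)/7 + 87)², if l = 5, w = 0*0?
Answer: 3323329/441 ≈ 7535.9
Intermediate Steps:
w = 0
B(n, u) = n/(-1 + u) (B(n, u) = (n + 0)/(u + (4 - 1*5)) = n/(u + (4 - 5)) = n/(u - 1) = n/(-1 + u))
(B(-8, 7)/7 + 87)² = (-8/(-1 + 7)/7 + 87)² = (-8/6*(⅐) + 87)² = (-8*⅙*(⅐) + 87)² = (-4/3*⅐ + 87)² = (-4/21 + 87)² = (1823/21)² = 3323329/441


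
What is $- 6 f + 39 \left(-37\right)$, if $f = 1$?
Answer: $-1449$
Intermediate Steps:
$- 6 f + 39 \left(-37\right) = \left(-6\right) 1 + 39 \left(-37\right) = -6 - 1443 = -1449$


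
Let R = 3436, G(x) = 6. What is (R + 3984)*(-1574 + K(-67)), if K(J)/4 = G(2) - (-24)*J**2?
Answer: 3186103480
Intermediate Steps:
K(J) = 24 + 96*J**2 (K(J) = 4*(6 - (-24)*J**2) = 4*(6 + 24*J**2) = 24 + 96*J**2)
(R + 3984)*(-1574 + K(-67)) = (3436 + 3984)*(-1574 + (24 + 96*(-67)**2)) = 7420*(-1574 + (24 + 96*4489)) = 7420*(-1574 + (24 + 430944)) = 7420*(-1574 + 430968) = 7420*429394 = 3186103480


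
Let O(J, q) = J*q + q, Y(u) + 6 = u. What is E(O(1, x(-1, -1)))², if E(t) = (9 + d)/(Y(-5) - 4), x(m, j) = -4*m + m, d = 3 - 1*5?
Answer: 49/225 ≈ 0.21778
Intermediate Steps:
d = -2 (d = 3 - 5 = -2)
Y(u) = -6 + u
x(m, j) = -3*m
O(J, q) = q + J*q
E(t) = -7/15 (E(t) = (9 - 2)/((-6 - 5) - 4) = 7/(-11 - 4) = 7/(-15) = 7*(-1/15) = -7/15)
E(O(1, x(-1, -1)))² = (-7/15)² = 49/225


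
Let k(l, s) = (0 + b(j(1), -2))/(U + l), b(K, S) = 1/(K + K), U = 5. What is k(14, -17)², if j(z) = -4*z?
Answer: 1/23104 ≈ 4.3283e-5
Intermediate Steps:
b(K, S) = 1/(2*K)
k(l, s) = -1/(8*(5 + l)) (k(l, s) = (0 + 1/(2*((-4*1))))/(5 + l) = (0 + (½)/(-4))/(5 + l) = (0 + (½)*(-¼))/(5 + l) = (0 - ⅛)/(5 + l) = -1/(8*(5 + l)))
k(14, -17)² = (-1/(40 + 8*14))² = (-1/(40 + 112))² = (-1/152)² = 1/23104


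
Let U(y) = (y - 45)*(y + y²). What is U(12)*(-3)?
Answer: 15444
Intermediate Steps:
U(y) = (-45 + y)*(y + y²)
U(12)*(-3) = (12*(-45 + 12² - 44*12))*(-3) = (12*(-45 + 144 - 528))*(-3) = (12*(-429))*(-3) = -5148*(-3) = 15444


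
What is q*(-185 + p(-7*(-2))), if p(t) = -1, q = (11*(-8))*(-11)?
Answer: -180048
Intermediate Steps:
q = 968 (q = -88*(-11) = 968)
q*(-185 + p(-7*(-2))) = 968*(-185 - 1) = 968*(-186) = -180048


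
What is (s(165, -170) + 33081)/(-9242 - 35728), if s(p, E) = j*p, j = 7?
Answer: -5706/7495 ≈ -0.76131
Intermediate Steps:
s(p, E) = 7*p
(s(165, -170) + 33081)/(-9242 - 35728) = (7*165 + 33081)/(-9242 - 35728) = (1155 + 33081)/(-44970) = 34236*(-1/44970) = -5706/7495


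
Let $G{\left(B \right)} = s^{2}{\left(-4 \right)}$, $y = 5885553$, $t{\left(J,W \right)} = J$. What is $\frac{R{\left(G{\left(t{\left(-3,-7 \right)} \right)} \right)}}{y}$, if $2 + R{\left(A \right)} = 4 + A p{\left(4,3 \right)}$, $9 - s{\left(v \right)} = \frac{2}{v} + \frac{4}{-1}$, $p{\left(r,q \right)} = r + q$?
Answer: $\frac{5111}{23542212} \approx 0.0002171$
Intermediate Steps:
$p{\left(r,q \right)} = q + r$
$s{\left(v \right)} = 13 - \frac{2}{v}$ ($s{\left(v \right)} = 9 - \left(\frac{2}{v} + \frac{4}{-1}\right) = 9 - \left(\frac{2}{v} + 4 \left(-1\right)\right) = 9 - \left(\frac{2}{v} - 4\right) = 9 - \left(-4 + \frac{2}{v}\right) = 9 + \left(4 - \frac{2}{v}\right) = 13 - \frac{2}{v}$)
$G{\left(B \right)} = \frac{729}{4}$ ($G{\left(B \right)} = \left(13 - \frac{2}{-4}\right)^{2} = \left(13 - - \frac{1}{2}\right)^{2} = \left(13 + \frac{1}{2}\right)^{2} = \left(\frac{27}{2}\right)^{2} = \frac{729}{4}$)
$R{\left(A \right)} = 2 + 7 A$ ($R{\left(A \right)} = -2 + \left(4 + A \left(3 + 4\right)\right) = -2 + \left(4 + A 7\right) = -2 + \left(4 + 7 A\right) = 2 + 7 A$)
$\frac{R{\left(G{\left(t{\left(-3,-7 \right)} \right)} \right)}}{y} = \frac{2 + 7 \cdot \frac{729}{4}}{5885553} = \left(2 + \frac{5103}{4}\right) \frac{1}{5885553} = \frac{5111}{4} \cdot \frac{1}{5885553} = \frac{5111}{23542212}$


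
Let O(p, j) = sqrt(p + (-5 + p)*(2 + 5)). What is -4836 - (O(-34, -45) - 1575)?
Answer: -3261 - I*sqrt(307) ≈ -3261.0 - 17.521*I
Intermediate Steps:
O(p, j) = sqrt(-35 + 8*p) (O(p, j) = sqrt(p + (-5 + p)*7) = sqrt(p + (-35 + 7*p)) = sqrt(-35 + 8*p))
-4836 - (O(-34, -45) - 1575) = -4836 - (sqrt(-35 + 8*(-34)) - 1575) = -4836 - (sqrt(-35 - 272) - 1575) = -4836 - (sqrt(-307) - 1575) = -4836 - (I*sqrt(307) - 1575) = -4836 - (-1575 + I*sqrt(307)) = -4836 + (1575 - I*sqrt(307)) = -3261 - I*sqrt(307)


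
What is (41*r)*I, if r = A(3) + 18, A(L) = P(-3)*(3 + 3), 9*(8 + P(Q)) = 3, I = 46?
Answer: -52808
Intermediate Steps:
P(Q) = -23/3 (P(Q) = -8 + (⅑)*3 = -8 + ⅓ = -23/3)
A(L) = -46 (A(L) = -23*(3 + 3)/3 = -23/3*6 = -46)
r = -28 (r = -46 + 18 = -28)
(41*r)*I = (41*(-28))*46 = -1148*46 = -52808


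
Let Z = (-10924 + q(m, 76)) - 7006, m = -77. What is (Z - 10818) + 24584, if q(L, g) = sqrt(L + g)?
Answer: -4164 + I ≈ -4164.0 + 1.0*I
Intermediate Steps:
Z = -17930 + I (Z = (-10924 + sqrt(-77 + 76)) - 7006 = (-10924 + sqrt(-1)) - 7006 = (-10924 + I) - 7006 = -17930 + I ≈ -17930.0 + 1.0*I)
(Z - 10818) + 24584 = ((-17930 + I) - 10818) + 24584 = (-28748 + I) + 24584 = -4164 + I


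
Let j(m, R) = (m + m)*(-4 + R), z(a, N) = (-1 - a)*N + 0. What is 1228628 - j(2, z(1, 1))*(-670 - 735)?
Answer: 1194908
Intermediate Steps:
z(a, N) = N*(-1 - a) (z(a, N) = N*(-1 - a) + 0 = N*(-1 - a))
j(m, R) = 2*m*(-4 + R) (j(m, R) = (2*m)*(-4 + R) = 2*m*(-4 + R))
1228628 - j(2, z(1, 1))*(-670 - 735) = 1228628 - 2*2*(-4 - 1*1*(1 + 1))*(-670 - 735) = 1228628 - 2*2*(-4 - 1*1*2)*(-1405) = 1228628 - 2*2*(-4 - 2)*(-1405) = 1228628 - 2*2*(-6)*(-1405) = 1228628 - (-24)*(-1405) = 1228628 - 1*33720 = 1228628 - 33720 = 1194908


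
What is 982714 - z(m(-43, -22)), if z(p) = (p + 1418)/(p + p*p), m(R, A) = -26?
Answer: 319381354/325 ≈ 9.8271e+5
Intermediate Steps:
z(p) = (1418 + p)/(p + p²)
982714 - z(m(-43, -22)) = 982714 - (1418 - 26)/((-26)*(1 - 26)) = 982714 - (-1)*1392/(26*(-25)) = 982714 - (-1)*(-1)*1392/(26*25) = 982714 - 1*696/325 = 982714 - 696/325 = 319381354/325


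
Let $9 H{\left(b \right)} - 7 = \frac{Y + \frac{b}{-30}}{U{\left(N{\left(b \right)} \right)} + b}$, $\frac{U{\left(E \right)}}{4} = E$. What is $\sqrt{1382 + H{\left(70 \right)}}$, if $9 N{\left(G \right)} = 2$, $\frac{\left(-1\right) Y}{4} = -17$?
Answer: $\frac{\sqrt{5066039638}}{1914} \approx 37.187$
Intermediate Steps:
$Y = 68$ ($Y = \left(-4\right) \left(-17\right) = 68$)
$N{\left(G \right)} = \frac{2}{9}$ ($N{\left(G \right)} = \frac{1}{9} \cdot 2 = \frac{2}{9}$)
$U{\left(E \right)} = 4 E$
$H{\left(b \right)} = \frac{7}{9} + \frac{68 - \frac{b}{30}}{9 \left(\frac{8}{9} + b\right)}$ ($H{\left(b \right)} = \frac{7}{9} + \frac{\left(68 + \frac{b}{-30}\right) \frac{1}{4 \cdot \frac{2}{9} + b}}{9} = \frac{7}{9} + \frac{\left(68 + b \left(- \frac{1}{30}\right)\right) \frac{1}{\frac{8}{9} + b}}{9} = \frac{7}{9} + \frac{\left(68 - \frac{b}{30}\right) \frac{1}{\frac{8}{9} + b}}{9} = \frac{7}{9} + \frac{\frac{1}{\frac{8}{9} + b} \left(68 - \frac{b}{30}\right)}{9} = \frac{7}{9} + \frac{68 - \frac{b}{30}}{9 \left(\frac{8}{9} + b\right)}$)
$\sqrt{1382 + H{\left(70 \right)}} = \sqrt{1382 + \frac{6680 + 627 \cdot 70}{90 \left(8 + 9 \cdot 70\right)}} = \sqrt{1382 + \frac{6680 + 43890}{90 \left(8 + 630\right)}} = \sqrt{1382 + \frac{1}{90} \cdot \frac{1}{638} \cdot 50570} = \sqrt{1382 + \frac{5057}{5742}} = \sqrt{\frac{7940501}{5742}} = \frac{\sqrt{5066039638}}{1914}$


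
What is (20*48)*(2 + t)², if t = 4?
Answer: 34560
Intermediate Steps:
(20*48)*(2 + t)² = (20*48)*(2 + 4)² = 960*6² = 960*36 = 34560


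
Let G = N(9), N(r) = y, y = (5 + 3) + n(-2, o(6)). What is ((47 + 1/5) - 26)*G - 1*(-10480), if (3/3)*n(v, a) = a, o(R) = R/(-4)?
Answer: 53089/5 ≈ 10618.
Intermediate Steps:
o(R) = -R/4 (o(R) = R*(-¼) = -R/4)
n(v, a) = a
y = 13/2 (y = (5 + 3) - ¼*6 = 8 - 3/2 = 13/2 ≈ 6.5000)
N(r) = 13/2
G = 13/2 ≈ 6.5000
((47 + 1/5) - 26)*G - 1*(-10480) = ((47 + 1/5) - 26)*(13/2) - 1*(-10480) = ((47 + ⅕) - 26)*(13/2) + 10480 = (236/5 - 26)*(13/2) + 10480 = (106/5)*(13/2) + 10480 = 689/5 + 10480 = 53089/5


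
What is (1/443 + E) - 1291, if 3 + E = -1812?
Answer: -1375957/443 ≈ -3106.0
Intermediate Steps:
E = -1815 (E = -3 - 1812 = -1815)
(1/443 + E) - 1291 = (1/443 - 1815) - 1291 = -804044/443 - 1291 = -1375957/443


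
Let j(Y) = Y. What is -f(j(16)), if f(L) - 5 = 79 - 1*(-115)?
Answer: -199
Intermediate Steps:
f(L) = 199 (f(L) = 5 + (79 - 1*(-115)) = 5 + (79 + 115) = 5 + 194 = 199)
-f(j(16)) = -1*199 = -199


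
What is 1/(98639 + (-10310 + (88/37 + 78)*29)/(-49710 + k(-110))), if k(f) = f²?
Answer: 695785/68631684227 ≈ 1.0138e-5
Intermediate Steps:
1/(98639 + (-10310 + (88/37 + 78)*29)/(-49710 + k(-110))) = 1/(98639 + (-10310 + (88/37 + 78)*29)/(-49710 + (-110)²)) = 1/(98639 + (-10310 + (88*(1/37) + 78)*29)/(-49710 + 12100)) = 1/(98639 + (-10310 + (88/37 + 78)*29)/(-37610)) = 1/(98639 + (-10310 + (2974/37)*29)*(-1/37610)) = 1/(98639 + (-10310 + 86246/37)*(-1/37610)) = 1/(98639 - 295224/37*(-1/37610)) = 1/(98639 + 147612/695785) = 1/(68631684227/695785) = 695785/68631684227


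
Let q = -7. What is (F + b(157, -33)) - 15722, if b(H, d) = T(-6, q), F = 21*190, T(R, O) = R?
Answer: -11738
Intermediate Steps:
F = 3990
b(H, d) = -6
(F + b(157, -33)) - 15722 = (3990 - 6) - 15722 = 3984 - 15722 = -11738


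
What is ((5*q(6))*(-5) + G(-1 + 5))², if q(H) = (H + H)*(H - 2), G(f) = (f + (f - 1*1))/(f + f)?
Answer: 92025649/64 ≈ 1.4379e+6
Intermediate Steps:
G(f) = (-1 + 2*f)/(2*f) (G(f) = (f + (f - 1))/((2*f)) = (f + (-1 + f))*(1/(2*f)) = (-1 + 2*f)*(1/(2*f)) = (-1 + 2*f)/(2*f))
q(H) = 2*H*(-2 + H) (q(H) = (2*H)*(-2 + H) = 2*H*(-2 + H))
((5*q(6))*(-5) + G(-1 + 5))² = ((5*(2*6*(-2 + 6)))*(-5) + (-½ + (-1 + 5))/(-1 + 5))² = ((5*(2*6*4))*(-5) + (-½ + 4)/4)² = ((5*48)*(-5) + (¼)*(7/2))² = (240*(-5) + 7/8)² = (-1200 + 7/8)² = (-9593/8)² = 92025649/64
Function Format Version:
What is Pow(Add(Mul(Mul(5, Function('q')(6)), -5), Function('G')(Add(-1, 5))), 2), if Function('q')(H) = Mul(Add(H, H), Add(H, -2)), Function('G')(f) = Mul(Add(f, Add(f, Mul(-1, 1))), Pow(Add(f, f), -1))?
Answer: Rational(92025649, 64) ≈ 1.4379e+6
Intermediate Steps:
Function('G')(f) = Mul(Rational(1, 2), Pow(f, -1), Add(-1, Mul(2, f))) (Function('G')(f) = Mul(Add(f, Add(f, -1)), Pow(Mul(2, f), -1)) = Mul(Add(f, Add(-1, f)), Mul(Rational(1, 2), Pow(f, -1))) = Mul(Add(-1, Mul(2, f)), Mul(Rational(1, 2), Pow(f, -1))) = Mul(Rational(1, 2), Pow(f, -1), Add(-1, Mul(2, f))))
Function('q')(H) = Mul(2, H, Add(-2, H)) (Function('q')(H) = Mul(Mul(2, H), Add(-2, H)) = Mul(2, H, Add(-2, H)))
Pow(Add(Mul(Mul(5, Function('q')(6)), -5), Function('G')(Add(-1, 5))), 2) = Pow(Add(Mul(Mul(5, Mul(2, 6, Add(-2, 6))), -5), Mul(Pow(Add(-1, 5), -1), Add(Rational(-1, 2), Add(-1, 5)))), 2) = Pow(Add(Mul(Mul(5, Mul(2, 6, 4)), -5), Mul(Pow(4, -1), Add(Rational(-1, 2), 4))), 2) = Pow(Add(Mul(Mul(5, 48), -5), Mul(Rational(1, 4), Rational(7, 2))), 2) = Pow(Add(Mul(240, -5), Rational(7, 8)), 2) = Pow(Add(-1200, Rational(7, 8)), 2) = Pow(Rational(-9593, 8), 2) = Rational(92025649, 64)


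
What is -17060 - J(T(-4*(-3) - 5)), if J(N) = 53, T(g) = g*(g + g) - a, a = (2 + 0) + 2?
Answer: -17113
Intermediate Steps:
a = 4 (a = 2 + 2 = 4)
T(g) = -4 + 2*g² (T(g) = g*(g + g) - 1*4 = g*(2*g) - 4 = 2*g² - 4 = -4 + 2*g²)
-17060 - J(T(-4*(-3) - 5)) = -17060 - 1*53 = -17060 - 53 = -17113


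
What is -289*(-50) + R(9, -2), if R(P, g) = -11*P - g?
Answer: 14353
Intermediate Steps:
R(P, g) = -g - 11*P
-289*(-50) + R(9, -2) = -289*(-50) + (-1*(-2) - 11*9) = 14450 + (2 - 99) = 14450 - 97 = 14353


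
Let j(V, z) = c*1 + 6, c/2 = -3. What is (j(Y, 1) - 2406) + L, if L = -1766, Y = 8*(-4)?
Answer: -4172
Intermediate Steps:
c = -6 (c = 2*(-3) = -6)
Y = -32
j(V, z) = 0 (j(V, z) = -6*1 + 6 = -6 + 6 = 0)
(j(Y, 1) - 2406) + L = (0 - 2406) - 1766 = -2406 - 1766 = -4172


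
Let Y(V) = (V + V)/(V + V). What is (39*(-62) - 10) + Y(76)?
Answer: -2427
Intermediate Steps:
Y(V) = 1 (Y(V) = (2*V)/((2*V)) = (2*V)*(1/(2*V)) = 1)
(39*(-62) - 10) + Y(76) = (39*(-62) - 10) + 1 = (-2418 - 10) + 1 = -2428 + 1 = -2427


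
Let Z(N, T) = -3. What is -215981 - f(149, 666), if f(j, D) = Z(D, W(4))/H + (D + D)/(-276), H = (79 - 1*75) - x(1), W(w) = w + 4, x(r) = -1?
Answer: -24837191/115 ≈ -2.1598e+5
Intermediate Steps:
W(w) = 4 + w
H = 5 (H = (79 - 1*75) - 1*(-1) = (79 - 75) + 1 = 4 + 1 = 5)
f(j, D) = -⅗ - D/138 (f(j, D) = -3/5 + (D + D)/(-276) = -3*⅕ + (2*D)*(-1/276) = -⅗ - D/138)
-215981 - f(149, 666) = -215981 - (-⅗ - 1/138*666) = -215981 - (-⅗ - 111/23) = -215981 - 1*(-624/115) = -215981 + 624/115 = -24837191/115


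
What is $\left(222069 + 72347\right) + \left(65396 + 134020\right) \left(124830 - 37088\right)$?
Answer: $17497453088$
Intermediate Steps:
$\left(222069 + 72347\right) + \left(65396 + 134020\right) \left(124830 - 37088\right) = 294416 + 199416 \cdot 87742 = 294416 + 17497158672 = 17497453088$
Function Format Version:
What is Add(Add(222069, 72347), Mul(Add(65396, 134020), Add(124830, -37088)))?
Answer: 17497453088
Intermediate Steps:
Add(Add(222069, 72347), Mul(Add(65396, 134020), Add(124830, -37088))) = Add(294416, Mul(199416, 87742)) = Add(294416, 17497158672) = 17497453088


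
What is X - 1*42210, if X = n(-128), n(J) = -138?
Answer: -42348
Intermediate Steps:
X = -138
X - 1*42210 = -138 - 1*42210 = -138 - 42210 = -42348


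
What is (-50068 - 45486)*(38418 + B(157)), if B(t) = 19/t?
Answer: -576347806330/157 ≈ -3.6710e+9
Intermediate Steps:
(-50068 - 45486)*(38418 + B(157)) = (-50068 - 45486)*(38418 + 19/157) = -95554*(38418 + 19*(1/157)) = -95554*(38418 + 19/157) = -95554*6031645/157 = -576347806330/157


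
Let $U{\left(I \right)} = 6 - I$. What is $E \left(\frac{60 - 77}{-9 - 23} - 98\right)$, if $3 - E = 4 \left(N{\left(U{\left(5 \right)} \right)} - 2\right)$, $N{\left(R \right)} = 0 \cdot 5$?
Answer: $- \frac{34309}{32} \approx -1072.2$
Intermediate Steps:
$N{\left(R \right)} = 0$
$E = 11$ ($E = 3 - 4 \left(0 - 2\right) = 3 - 4 \left(-2\right) = 3 - -8 = 3 + 8 = 11$)
$E \left(\frac{60 - 77}{-9 - 23} - 98\right) = 11 \left(\frac{60 - 77}{-9 - 23} - 98\right) = 11 \left(- \frac{17}{-32} - 98\right) = 11 \left(\left(-17\right) \left(- \frac{1}{32}\right) - 98\right) = 11 \left(\frac{17}{32} - 98\right) = 11 \left(- \frac{3119}{32}\right) = - \frac{34309}{32}$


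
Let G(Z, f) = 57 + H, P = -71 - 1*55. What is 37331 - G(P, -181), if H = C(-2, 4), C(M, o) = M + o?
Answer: 37272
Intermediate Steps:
P = -126 (P = -71 - 55 = -126)
H = 2 (H = -2 + 4 = 2)
G(Z, f) = 59 (G(Z, f) = 57 + 2 = 59)
37331 - G(P, -181) = 37331 - 1*59 = 37331 - 59 = 37272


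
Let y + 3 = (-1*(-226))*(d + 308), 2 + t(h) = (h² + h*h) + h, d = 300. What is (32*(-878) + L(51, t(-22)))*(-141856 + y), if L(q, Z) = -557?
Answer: 127534503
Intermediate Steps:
t(h) = -2 + h + 2*h² (t(h) = -2 + ((h² + h*h) + h) = -2 + ((h² + h²) + h) = -2 + (2*h² + h) = -2 + (h + 2*h²) = -2 + h + 2*h²)
y = 137405 (y = -3 + (-1*(-226))*(300 + 308) = -3 + 226*608 = -3 + 137408 = 137405)
(32*(-878) + L(51, t(-22)))*(-141856 + y) = (32*(-878) - 557)*(-141856 + 137405) = (-28096 - 557)*(-4451) = -28653*(-4451) = 127534503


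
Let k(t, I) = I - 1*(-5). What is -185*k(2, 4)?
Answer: -1665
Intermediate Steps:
k(t, I) = 5 + I (k(t, I) = I + 5 = 5 + I)
-185*k(2, 4) = -185*(5 + 4) = -185*9 = -1*1665 = -1665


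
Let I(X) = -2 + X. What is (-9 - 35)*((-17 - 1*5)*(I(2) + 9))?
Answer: 8712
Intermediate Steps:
(-9 - 35)*((-17 - 1*5)*(I(2) + 9)) = (-9 - 35)*((-17 - 1*5)*((-2 + 2) + 9)) = -44*(-17 - 5)*(0 + 9) = -(-968)*9 = -44*(-198) = 8712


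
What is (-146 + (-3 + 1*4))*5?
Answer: -725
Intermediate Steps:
(-146 + (-3 + 1*4))*5 = (-146 + (-3 + 4))*5 = (-146 + 1)*5 = -145*5 = -725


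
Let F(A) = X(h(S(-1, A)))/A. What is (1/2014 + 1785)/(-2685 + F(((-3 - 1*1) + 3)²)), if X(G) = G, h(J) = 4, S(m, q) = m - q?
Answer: -3594991/5399534 ≈ -0.66580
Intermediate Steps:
F(A) = 4/A
(1/2014 + 1785)/(-2685 + F(((-3 - 1*1) + 3)²)) = (1/2014 + 1785)/(-2685 + 4/(((-3 - 1*1) + 3)²)) = (1/2014 + 1785)/(-2685 + 4/(((-3 - 1) + 3)²)) = 3594991/(2014*(-2685 + 4/((-4 + 3)²))) = 3594991/(2014*(-2685 + 4/((-1)²))) = 3594991/(2014*(-2685 + 4/1)) = 3594991/(2014*(-2685 + 4*1)) = 3594991/(2014*(-2685 + 4)) = (3594991/2014)/(-2681) = (3594991/2014)*(-1/2681) = -3594991/5399534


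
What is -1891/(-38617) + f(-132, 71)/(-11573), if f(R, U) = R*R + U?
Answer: -653719872/446914541 ≈ -1.4627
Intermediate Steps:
f(R, U) = U + R² (f(R, U) = R² + U = U + R²)
-1891/(-38617) + f(-132, 71)/(-11573) = -1891/(-38617) + (71 + (-132)²)/(-11573) = -1891*(-1/38617) + (71 + 17424)*(-1/11573) = 1891/38617 + 17495*(-1/11573) = 1891/38617 - 17495/11573 = -653719872/446914541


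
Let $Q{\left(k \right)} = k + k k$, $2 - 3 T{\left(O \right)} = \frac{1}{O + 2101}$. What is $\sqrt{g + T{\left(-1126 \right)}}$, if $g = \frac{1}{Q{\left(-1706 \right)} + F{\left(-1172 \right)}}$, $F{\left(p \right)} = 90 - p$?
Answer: $\frac{\sqrt{53638795165836842}}{283724220} \approx 0.81629$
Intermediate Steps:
$T{\left(O \right)} = \frac{2}{3} - \frac{1}{3 \left(2101 + O\right)}$ ($T{\left(O \right)} = \frac{2}{3} - \frac{1}{3 \left(O + 2101\right)} = \frac{2}{3} - \frac{1}{3 \left(2101 + O\right)}$)
$Q{\left(k \right)} = k + k^{2}$
$g = \frac{1}{2909992}$ ($g = \frac{1}{- 1706 \left(1 - 1706\right) + \left(90 - -1172\right)} = \frac{1}{\left(-1706\right) \left(-1705\right) + \left(90 + 1172\right)} = \frac{1}{2908730 + 1262} = \frac{1}{2909992} \approx 3.4364 \cdot 10^{-7}$)
$\sqrt{g + T{\left(-1126 \right)}} = \sqrt{\frac{1}{2909992} + \frac{4201 + 2 \left(-1126\right)}{3 \left(2101 - 1126\right)}} = \sqrt{\frac{1}{2909992} + \frac{4201 - 2252}{3 \cdot 975}} = \sqrt{\frac{1}{2909992} + \frac{1}{3} \cdot \frac{1}{975} \cdot 1949} = \sqrt{\frac{1}{2909992} + \frac{1949}{2925}} = \sqrt{\frac{5671577333}{8511726600}} = \frac{\sqrt{53638795165836842}}{283724220}$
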